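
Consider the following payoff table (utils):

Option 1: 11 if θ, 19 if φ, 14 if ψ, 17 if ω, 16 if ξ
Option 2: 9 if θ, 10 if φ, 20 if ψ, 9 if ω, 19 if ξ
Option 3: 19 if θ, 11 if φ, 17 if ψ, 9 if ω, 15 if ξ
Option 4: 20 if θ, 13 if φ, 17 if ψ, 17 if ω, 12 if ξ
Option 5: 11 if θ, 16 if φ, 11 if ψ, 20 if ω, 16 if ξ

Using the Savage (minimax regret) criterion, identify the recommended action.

Column bests: θ=20, φ=19, ψ=20, ω=20, ξ=19.
Option 1 regrets: 9, 0, 6, 3, 3 → max 9
Option 2 regrets: 11, 9, 0, 11, 0 → max 11
Option 3 regrets: 1, 8, 3, 11, 4 → max 11
Option 4 regrets: 0, 6, 3, 3, 7 → max 7
Option 5 regrets: 9, 3, 9, 0, 3 → max 9
Smallest max regret = 7 → Option 4.

Option 4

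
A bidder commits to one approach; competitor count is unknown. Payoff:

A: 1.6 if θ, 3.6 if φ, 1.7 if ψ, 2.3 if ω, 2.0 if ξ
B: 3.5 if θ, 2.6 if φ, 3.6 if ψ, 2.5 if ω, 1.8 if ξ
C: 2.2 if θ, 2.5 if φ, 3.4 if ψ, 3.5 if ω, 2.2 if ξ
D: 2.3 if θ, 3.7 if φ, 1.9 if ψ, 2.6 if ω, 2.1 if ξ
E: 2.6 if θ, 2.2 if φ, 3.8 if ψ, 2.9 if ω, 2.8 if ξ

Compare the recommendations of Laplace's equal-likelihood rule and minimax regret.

laplace → E; minimax regret → B (disagree)

Row averages: A=2.24, B=2.8, C=2.76, D=2.52, E=2.86
Highest average = 2.86 → E.
Column bests: θ=3.5, φ=3.7, ψ=3.8, ω=3.5, ξ=2.8.
A regrets: 1.9, 0.1, 2.1, 1.2, 0.8 → max 2.1
B regrets: 0.0, 1.1, 0.2, 1.0, 1.0 → max 1.1
C regrets: 1.3, 1.2, 0.4, 0.0, 0.6 → max 1.3
D regrets: 1.2, 0.0, 1.9, 0.9, 0.7 → max 1.9
E regrets: 0.9, 1.5, 0.0, 0.6, 0.0 → max 1.5
Smallest max regret = 1.1 → B.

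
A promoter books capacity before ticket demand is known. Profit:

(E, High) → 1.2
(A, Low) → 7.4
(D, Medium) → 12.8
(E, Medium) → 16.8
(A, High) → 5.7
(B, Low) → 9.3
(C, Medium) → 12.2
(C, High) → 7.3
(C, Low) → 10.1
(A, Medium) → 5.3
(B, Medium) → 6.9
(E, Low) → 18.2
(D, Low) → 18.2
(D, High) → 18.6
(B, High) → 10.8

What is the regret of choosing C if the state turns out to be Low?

Best payoff under Low is 18.2.
Regret = 18.2 − 10.1 = 8.1.

8.1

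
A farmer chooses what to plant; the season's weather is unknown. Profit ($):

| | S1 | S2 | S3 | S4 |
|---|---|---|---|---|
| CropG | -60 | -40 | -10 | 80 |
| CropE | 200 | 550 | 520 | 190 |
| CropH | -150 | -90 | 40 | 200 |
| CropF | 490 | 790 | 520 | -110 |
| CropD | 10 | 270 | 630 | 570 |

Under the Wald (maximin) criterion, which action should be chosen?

CropE

Row minima: CropG=-60, CropE=190, CropH=-150, CropF=-110, CropD=10
Best worst-case = 190 → CropE.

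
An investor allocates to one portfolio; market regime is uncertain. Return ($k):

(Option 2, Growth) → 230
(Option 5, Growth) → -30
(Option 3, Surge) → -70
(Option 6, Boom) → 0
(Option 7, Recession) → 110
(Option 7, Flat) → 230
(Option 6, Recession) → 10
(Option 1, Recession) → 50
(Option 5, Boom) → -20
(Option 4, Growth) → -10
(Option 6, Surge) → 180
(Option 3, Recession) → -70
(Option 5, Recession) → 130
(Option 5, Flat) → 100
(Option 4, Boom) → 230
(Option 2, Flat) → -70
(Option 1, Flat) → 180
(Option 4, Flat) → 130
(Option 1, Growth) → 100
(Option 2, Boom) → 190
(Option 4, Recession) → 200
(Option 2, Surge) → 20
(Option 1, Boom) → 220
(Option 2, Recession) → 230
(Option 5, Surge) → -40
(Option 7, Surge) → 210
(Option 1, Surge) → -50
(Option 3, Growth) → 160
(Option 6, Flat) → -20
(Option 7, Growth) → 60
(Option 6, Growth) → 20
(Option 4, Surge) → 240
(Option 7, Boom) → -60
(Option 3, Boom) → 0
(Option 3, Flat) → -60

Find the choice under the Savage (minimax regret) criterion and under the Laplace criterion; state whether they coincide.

Column bests: Recession=230, Flat=230, Growth=230, Boom=230, Surge=240.
Option 1 regrets: 180, 50, 130, 10, 290 → max 290
Option 2 regrets: 0, 300, 0, 40, 220 → max 300
Option 3 regrets: 300, 290, 70, 230, 310 → max 310
Option 4 regrets: 30, 100, 240, 0, 0 → max 240
Option 5 regrets: 100, 130, 260, 250, 280 → max 280
Option 6 regrets: 220, 250, 210, 230, 60 → max 250
Option 7 regrets: 120, 0, 170, 290, 30 → max 290
Smallest max regret = 240 → Option 4.
Row averages: Option 1=100, Option 2=120, Option 3=-8, Option 4=158, Option 5=28, Option 6=38, Option 7=110
Highest average = 158 → Option 4.

minimax regret → Option 4; laplace → Option 4 (agree)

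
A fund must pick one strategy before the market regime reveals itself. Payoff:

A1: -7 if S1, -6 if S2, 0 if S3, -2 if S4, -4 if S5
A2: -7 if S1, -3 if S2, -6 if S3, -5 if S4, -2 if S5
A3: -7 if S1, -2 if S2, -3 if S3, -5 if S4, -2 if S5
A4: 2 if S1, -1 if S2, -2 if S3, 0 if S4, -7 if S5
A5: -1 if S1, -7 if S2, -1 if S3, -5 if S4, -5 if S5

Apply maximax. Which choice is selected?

A4

Row maxima: A1=0, A2=-2, A3=-2, A4=2, A5=-1
Best best-case = 2 → A4.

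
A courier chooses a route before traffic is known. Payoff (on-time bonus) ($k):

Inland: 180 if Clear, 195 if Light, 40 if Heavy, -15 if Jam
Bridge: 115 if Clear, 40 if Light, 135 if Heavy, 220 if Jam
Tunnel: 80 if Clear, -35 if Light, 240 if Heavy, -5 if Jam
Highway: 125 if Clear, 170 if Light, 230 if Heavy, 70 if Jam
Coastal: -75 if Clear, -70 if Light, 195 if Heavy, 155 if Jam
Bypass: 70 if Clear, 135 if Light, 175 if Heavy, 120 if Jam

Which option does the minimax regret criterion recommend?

Bypass

Column bests: Clear=180, Light=195, Heavy=240, Jam=220.
Inland regrets: 0, 0, 200, 235 → max 235
Bridge regrets: 65, 155, 105, 0 → max 155
Tunnel regrets: 100, 230, 0, 225 → max 230
Highway regrets: 55, 25, 10, 150 → max 150
Coastal regrets: 255, 265, 45, 65 → max 265
Bypass regrets: 110, 60, 65, 100 → max 110
Smallest max regret = 110 → Bypass.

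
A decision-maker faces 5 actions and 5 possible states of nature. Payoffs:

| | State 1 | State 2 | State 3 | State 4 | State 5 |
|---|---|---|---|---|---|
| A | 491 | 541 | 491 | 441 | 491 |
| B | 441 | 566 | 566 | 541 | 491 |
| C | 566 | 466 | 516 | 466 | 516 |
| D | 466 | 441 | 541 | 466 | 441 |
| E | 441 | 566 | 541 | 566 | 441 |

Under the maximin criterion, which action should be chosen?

C

Row minima: A=441, B=441, C=466, D=441, E=441
Best worst-case = 466 → C.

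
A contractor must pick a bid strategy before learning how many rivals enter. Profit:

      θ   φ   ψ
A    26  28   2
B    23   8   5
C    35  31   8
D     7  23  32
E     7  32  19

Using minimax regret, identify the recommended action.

Column bests: θ=35, φ=32, ψ=32.
A regrets: 9, 4, 30 → max 30
B regrets: 12, 24, 27 → max 27
C regrets: 0, 1, 24 → max 24
D regrets: 28, 9, 0 → max 28
E regrets: 28, 0, 13 → max 28
Smallest max regret = 24 → C.

C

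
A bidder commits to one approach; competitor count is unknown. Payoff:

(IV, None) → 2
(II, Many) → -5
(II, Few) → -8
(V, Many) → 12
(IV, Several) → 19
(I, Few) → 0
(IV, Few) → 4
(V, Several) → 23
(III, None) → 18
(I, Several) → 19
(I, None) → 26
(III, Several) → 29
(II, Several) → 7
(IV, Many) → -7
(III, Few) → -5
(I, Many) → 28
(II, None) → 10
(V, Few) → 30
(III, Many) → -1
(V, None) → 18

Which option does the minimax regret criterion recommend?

Column bests: None=26, Few=30, Several=29, Many=28.
I regrets: 0, 30, 10, 0 → max 30
II regrets: 16, 38, 22, 33 → max 38
III regrets: 8, 35, 0, 29 → max 35
IV regrets: 24, 26, 10, 35 → max 35
V regrets: 8, 0, 6, 16 → max 16
Smallest max regret = 16 → V.

V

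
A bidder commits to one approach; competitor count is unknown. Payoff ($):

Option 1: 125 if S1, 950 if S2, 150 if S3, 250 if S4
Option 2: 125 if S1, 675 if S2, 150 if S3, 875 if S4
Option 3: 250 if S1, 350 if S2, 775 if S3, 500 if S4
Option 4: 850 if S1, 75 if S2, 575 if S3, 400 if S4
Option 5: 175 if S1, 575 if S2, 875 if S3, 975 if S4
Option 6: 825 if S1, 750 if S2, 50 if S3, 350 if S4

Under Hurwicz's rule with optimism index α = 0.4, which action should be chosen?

Option 5

Option 1: 0.4·950 + 0.6·125 = 455
Option 2: 0.4·875 + 0.6·125 = 425
Option 3: 0.4·775 + 0.6·250 = 460
Option 4: 0.4·850 + 0.6·75 = 385
Option 5: 0.4·975 + 0.6·175 = 495
Option 6: 0.4·825 + 0.6·50 = 360
Highest Hurwicz score = 495 → Option 5.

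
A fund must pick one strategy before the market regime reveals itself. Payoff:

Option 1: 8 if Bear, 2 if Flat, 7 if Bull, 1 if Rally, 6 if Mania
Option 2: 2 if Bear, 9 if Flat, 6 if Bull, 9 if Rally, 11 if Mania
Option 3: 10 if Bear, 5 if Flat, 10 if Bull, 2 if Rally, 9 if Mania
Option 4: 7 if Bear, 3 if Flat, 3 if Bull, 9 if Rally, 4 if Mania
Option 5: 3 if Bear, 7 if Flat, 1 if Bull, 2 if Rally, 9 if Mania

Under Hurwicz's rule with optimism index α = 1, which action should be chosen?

Option 2

Option 1: 1·8 + 0·1 = 8
Option 2: 1·11 + 0·2 = 11
Option 3: 1·10 + 0·2 = 10
Option 4: 1·9 + 0·3 = 9
Option 5: 1·9 + 0·1 = 9
Highest Hurwicz score = 11 → Option 2.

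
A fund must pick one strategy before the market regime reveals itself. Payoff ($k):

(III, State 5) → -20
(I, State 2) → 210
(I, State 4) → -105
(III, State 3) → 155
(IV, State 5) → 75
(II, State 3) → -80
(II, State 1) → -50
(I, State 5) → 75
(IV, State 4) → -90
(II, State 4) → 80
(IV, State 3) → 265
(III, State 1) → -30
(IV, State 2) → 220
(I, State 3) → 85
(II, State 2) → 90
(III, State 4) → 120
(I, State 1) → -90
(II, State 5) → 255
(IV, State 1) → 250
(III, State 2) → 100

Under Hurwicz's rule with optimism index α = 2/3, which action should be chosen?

IV

I: 2/3·210 + 1/3·(-105) = 105
II: 2/3·255 + 1/3·(-80) = 430/3
III: 2/3·155 + 1/3·(-30) = 280/3
IV: 2/3·265 + 1/3·(-90) = 440/3
Highest Hurwicz score = 440/3 → IV.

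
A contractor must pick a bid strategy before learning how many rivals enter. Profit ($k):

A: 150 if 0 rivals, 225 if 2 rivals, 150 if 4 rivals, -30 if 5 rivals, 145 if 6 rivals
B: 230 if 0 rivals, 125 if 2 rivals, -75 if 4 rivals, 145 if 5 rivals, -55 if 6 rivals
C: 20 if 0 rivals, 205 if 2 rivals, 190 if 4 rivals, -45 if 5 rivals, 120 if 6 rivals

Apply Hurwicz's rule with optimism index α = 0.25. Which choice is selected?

A

A: 0.25·225 + 0.75·(-30) = 33.75
B: 0.25·230 + 0.75·(-75) = 1.25
C: 0.25·205 + 0.75·(-45) = 17.5
Highest Hurwicz score = 33.75 → A.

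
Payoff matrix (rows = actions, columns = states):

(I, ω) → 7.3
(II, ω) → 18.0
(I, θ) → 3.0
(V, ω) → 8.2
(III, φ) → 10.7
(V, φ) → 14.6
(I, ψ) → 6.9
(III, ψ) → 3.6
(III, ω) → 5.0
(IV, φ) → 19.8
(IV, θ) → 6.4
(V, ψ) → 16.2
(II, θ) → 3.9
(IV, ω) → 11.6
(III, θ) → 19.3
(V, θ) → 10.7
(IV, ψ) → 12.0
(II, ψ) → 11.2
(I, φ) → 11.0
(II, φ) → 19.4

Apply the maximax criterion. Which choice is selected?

IV

Row maxima: I=11.0, II=19.4, III=19.3, IV=19.8, V=16.2
Best best-case = 19.8 → IV.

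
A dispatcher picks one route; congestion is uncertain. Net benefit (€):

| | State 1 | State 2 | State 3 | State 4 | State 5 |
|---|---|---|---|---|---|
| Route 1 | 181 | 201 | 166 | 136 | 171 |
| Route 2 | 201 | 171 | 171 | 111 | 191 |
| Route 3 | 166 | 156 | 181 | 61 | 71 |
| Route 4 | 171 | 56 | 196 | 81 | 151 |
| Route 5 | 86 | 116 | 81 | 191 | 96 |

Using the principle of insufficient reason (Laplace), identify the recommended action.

Route 1

Row averages: Route 1=171, Route 2=169, Route 3=127, Route 4=131, Route 5=114
Highest average = 171 → Route 1.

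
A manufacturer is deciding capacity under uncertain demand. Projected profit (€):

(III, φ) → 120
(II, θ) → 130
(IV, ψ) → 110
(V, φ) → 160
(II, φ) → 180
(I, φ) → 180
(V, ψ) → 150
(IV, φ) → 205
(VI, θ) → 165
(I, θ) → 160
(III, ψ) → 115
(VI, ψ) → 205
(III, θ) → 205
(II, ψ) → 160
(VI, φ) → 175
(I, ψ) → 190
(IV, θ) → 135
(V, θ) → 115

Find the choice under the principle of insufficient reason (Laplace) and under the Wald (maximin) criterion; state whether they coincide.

laplace → VI; maximin → VI (agree)

Row averages: I=530/3, II=470/3, III=440/3, IV=150, V=425/3, VI=545/3
Highest average = 545/3 → VI.
Row minima: I=160, II=130, III=115, IV=110, V=115, VI=165
Best worst-case = 165 → VI.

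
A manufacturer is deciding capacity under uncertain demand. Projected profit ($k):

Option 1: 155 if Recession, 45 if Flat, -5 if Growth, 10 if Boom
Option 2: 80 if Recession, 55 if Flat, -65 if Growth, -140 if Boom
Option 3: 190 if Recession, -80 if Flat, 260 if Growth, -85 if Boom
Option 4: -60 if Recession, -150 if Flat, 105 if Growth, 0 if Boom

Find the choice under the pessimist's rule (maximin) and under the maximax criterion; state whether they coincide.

Row minima: Option 1=-5, Option 2=-140, Option 3=-85, Option 4=-150
Best worst-case = -5 → Option 1.
Row maxima: Option 1=155, Option 2=80, Option 3=260, Option 4=105
Best best-case = 260 → Option 3.

maximin → Option 1; maximax → Option 3 (disagree)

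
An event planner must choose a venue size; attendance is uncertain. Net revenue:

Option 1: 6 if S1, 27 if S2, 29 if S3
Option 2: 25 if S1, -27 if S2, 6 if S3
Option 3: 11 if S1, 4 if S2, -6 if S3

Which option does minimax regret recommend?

Option 1

Column bests: S1=25, S2=27, S3=29.
Option 1 regrets: 19, 0, 0 → max 19
Option 2 regrets: 0, 54, 23 → max 54
Option 3 regrets: 14, 23, 35 → max 35
Smallest max regret = 19 → Option 1.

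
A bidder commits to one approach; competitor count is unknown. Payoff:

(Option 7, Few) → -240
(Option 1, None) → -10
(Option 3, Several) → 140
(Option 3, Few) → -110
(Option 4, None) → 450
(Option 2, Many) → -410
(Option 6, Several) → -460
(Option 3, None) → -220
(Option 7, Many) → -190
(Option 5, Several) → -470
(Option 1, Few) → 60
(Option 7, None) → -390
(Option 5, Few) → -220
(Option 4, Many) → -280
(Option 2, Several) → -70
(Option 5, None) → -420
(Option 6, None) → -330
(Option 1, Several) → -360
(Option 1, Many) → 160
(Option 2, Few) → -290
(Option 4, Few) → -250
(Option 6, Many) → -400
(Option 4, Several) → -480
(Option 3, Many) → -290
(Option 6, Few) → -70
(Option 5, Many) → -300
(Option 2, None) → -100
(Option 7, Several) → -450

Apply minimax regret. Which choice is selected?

Column bests: None=450, Few=60, Several=140, Many=160.
Option 1 regrets: 460, 0, 500, 0 → max 500
Option 2 regrets: 550, 350, 210, 570 → max 570
Option 3 regrets: 670, 170, 0, 450 → max 670
Option 4 regrets: 0, 310, 620, 440 → max 620
Option 5 regrets: 870, 280, 610, 460 → max 870
Option 6 regrets: 780, 130, 600, 560 → max 780
Option 7 regrets: 840, 300, 590, 350 → max 840
Smallest max regret = 500 → Option 1.

Option 1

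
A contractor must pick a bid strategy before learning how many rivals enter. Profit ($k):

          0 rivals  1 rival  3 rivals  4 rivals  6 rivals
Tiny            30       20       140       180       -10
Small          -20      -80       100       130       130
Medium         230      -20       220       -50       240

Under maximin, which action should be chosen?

Tiny

Row minima: Tiny=-10, Small=-80, Medium=-50
Best worst-case = -10 → Tiny.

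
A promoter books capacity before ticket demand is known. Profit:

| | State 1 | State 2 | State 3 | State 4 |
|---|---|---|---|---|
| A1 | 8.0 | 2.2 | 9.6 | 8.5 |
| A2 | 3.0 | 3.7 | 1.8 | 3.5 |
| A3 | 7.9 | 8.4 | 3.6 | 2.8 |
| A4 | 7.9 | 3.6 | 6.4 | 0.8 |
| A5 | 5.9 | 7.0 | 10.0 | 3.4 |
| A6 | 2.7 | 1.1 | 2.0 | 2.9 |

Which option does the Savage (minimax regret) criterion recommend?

Column bests: State 1=8.0, State 2=8.4, State 3=10.0, State 4=8.5.
A1 regrets: 0.0, 6.2, 0.4, 0.0 → max 6.2
A2 regrets: 5.0, 4.7, 8.2, 5.0 → max 8.2
A3 regrets: 0.1, 0.0, 6.4, 5.7 → max 6.4
A4 regrets: 0.1, 4.8, 3.6, 7.7 → max 7.7
A5 regrets: 2.1, 1.4, 0.0, 5.1 → max 5.1
A6 regrets: 5.3, 7.3, 8.0, 5.6 → max 8.0
Smallest max regret = 5.1 → A5.

A5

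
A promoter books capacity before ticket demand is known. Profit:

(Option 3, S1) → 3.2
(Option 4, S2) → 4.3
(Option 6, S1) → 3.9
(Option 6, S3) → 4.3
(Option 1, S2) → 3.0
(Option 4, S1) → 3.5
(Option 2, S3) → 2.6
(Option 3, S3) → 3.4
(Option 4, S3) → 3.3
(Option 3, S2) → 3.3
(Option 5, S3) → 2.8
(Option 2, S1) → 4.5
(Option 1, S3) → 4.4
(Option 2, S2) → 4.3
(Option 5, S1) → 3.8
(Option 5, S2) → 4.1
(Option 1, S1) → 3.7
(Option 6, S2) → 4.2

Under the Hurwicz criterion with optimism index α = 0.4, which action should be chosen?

Option 1: 0.4·4.4 + 0.6·3.0 = 3.56
Option 2: 0.4·4.5 + 0.6·2.6 = 3.36
Option 3: 0.4·3.4 + 0.6·3.2 = 3.28
Option 4: 0.4·4.3 + 0.6·3.3 = 3.7
Option 5: 0.4·4.1 + 0.6·2.8 = 3.32
Option 6: 0.4·4.3 + 0.6·3.9 = 4.06
Highest Hurwicz score = 4.06 → Option 6.

Option 6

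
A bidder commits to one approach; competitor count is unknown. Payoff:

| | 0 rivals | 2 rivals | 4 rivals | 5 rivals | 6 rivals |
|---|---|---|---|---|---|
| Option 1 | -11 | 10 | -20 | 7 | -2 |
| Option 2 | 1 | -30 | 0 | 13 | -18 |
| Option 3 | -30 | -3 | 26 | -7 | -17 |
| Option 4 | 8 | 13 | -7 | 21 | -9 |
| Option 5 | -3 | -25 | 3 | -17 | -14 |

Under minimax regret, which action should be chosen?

Option 4

Column bests: 0 rivals=8, 2 rivals=13, 4 rivals=26, 5 rivals=21, 6 rivals=-2.
Option 1 regrets: 19, 3, 46, 14, 0 → max 46
Option 2 regrets: 7, 43, 26, 8, 16 → max 43
Option 3 regrets: 38, 16, 0, 28, 15 → max 38
Option 4 regrets: 0, 0, 33, 0, 7 → max 33
Option 5 regrets: 11, 38, 23, 38, 12 → max 38
Smallest max regret = 33 → Option 4.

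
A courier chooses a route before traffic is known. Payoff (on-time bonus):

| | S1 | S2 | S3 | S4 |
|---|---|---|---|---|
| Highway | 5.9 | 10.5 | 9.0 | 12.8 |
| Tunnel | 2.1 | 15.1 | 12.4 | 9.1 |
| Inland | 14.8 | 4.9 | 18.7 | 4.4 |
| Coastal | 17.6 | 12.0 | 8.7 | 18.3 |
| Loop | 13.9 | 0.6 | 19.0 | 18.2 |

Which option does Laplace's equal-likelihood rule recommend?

Row averages: Highway=9.55, Tunnel=9.675, Inland=10.7, Coastal=14.15, Loop=12.925
Highest average = 14.15 → Coastal.

Coastal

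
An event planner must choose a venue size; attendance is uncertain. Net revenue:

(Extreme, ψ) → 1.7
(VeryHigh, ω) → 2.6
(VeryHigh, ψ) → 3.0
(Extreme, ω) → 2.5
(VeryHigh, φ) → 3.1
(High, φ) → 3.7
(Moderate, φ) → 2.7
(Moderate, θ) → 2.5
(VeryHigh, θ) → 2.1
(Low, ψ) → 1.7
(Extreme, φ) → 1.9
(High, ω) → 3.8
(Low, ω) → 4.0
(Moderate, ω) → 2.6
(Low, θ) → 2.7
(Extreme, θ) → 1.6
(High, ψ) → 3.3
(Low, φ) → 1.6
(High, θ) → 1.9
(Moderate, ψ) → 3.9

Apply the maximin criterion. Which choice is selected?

Moderate

Row minima: Low=1.6, Moderate=2.5, High=1.9, VeryHigh=2.1, Extreme=1.6
Best worst-case = 2.5 → Moderate.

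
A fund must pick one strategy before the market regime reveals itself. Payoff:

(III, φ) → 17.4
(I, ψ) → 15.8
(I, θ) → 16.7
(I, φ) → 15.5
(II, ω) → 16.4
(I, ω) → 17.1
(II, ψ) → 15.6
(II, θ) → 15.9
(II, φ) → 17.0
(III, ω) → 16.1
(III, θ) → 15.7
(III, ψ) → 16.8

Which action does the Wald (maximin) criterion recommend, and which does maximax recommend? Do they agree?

maximin → III; maximax → III (agree)

Row minima: I=15.5, II=15.6, III=15.7
Best worst-case = 15.7 → III.
Row maxima: I=17.1, II=17.0, III=17.4
Best best-case = 17.4 → III.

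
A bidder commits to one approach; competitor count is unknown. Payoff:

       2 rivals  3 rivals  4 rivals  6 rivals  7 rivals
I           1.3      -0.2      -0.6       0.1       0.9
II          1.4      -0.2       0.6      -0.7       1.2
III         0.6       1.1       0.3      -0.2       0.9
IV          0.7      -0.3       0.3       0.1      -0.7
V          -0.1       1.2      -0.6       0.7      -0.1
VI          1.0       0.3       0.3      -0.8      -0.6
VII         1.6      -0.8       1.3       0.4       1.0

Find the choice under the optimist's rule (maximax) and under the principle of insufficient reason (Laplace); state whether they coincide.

maximax → VII; laplace → VII (agree)

Row maxima: I=1.3, II=1.4, III=1.1, IV=0.7, V=1.2, VI=1.0, VII=1.6
Best best-case = 1.6 → VII.
Row averages: I=0.3, II=0.46, III=0.54, IV=0.02, V=0.22, VI=0.04, VII=0.7
Highest average = 0.7 → VII.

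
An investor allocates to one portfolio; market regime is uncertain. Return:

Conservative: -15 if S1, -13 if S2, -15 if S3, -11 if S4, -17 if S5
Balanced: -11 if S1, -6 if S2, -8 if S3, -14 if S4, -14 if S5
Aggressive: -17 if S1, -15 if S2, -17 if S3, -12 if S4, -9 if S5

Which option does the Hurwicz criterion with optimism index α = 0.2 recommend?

Balanced

Conservative: 0.2·(-11) + 0.8·(-17) = -15.8
Balanced: 0.2·(-6) + 0.8·(-14) = -12.4
Aggressive: 0.2·(-9) + 0.8·(-17) = -15.4
Highest Hurwicz score = -12.4 → Balanced.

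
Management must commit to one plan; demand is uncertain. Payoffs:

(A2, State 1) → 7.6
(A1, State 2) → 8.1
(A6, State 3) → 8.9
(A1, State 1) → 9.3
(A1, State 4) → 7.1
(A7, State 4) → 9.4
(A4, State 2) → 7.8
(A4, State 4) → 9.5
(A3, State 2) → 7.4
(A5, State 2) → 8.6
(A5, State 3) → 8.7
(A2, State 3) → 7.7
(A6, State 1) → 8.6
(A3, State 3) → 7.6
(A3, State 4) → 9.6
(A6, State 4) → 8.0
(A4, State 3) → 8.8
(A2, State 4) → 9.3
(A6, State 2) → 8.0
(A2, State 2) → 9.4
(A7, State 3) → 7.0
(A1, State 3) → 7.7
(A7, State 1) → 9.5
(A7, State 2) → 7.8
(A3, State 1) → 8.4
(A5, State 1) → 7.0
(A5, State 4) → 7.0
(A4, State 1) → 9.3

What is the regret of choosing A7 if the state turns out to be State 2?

1.6

Best payoff under State 2 is 9.4.
Regret = 9.4 − 7.8 = 1.6.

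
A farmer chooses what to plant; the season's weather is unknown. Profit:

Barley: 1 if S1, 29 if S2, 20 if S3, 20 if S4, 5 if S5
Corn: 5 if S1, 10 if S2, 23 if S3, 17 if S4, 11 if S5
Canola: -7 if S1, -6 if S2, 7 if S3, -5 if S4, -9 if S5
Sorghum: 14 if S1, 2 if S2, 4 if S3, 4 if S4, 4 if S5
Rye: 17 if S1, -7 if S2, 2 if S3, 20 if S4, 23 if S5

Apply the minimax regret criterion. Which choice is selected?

Column bests: S1=17, S2=29, S3=23, S4=20, S5=23.
Barley regrets: 16, 0, 3, 0, 18 → max 18
Corn regrets: 12, 19, 0, 3, 12 → max 19
Canola regrets: 24, 35, 16, 25, 32 → max 35
Sorghum regrets: 3, 27, 19, 16, 19 → max 27
Rye regrets: 0, 36, 21, 0, 0 → max 36
Smallest max regret = 18 → Barley.

Barley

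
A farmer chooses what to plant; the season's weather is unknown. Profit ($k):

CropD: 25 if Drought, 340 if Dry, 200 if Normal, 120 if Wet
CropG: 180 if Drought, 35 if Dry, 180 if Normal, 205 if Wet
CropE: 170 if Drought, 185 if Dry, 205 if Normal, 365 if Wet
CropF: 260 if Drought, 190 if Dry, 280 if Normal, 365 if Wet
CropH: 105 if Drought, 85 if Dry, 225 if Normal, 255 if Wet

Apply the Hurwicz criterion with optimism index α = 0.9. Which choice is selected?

CropD: 0.9·340 + 0.1·25 = 308.5
CropG: 0.9·205 + 0.1·35 = 188
CropE: 0.9·365 + 0.1·170 = 345.5
CropF: 0.9·365 + 0.1·190 = 347.5
CropH: 0.9·255 + 0.1·85 = 238
Highest Hurwicz score = 347.5 → CropF.

CropF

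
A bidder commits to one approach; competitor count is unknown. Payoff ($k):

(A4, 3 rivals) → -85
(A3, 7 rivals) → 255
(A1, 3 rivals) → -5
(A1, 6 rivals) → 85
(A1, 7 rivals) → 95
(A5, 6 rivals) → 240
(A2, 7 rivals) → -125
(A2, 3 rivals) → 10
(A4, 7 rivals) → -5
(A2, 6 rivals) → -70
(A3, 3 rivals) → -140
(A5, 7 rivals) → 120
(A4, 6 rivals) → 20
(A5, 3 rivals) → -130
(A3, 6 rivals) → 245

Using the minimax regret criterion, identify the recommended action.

Column bests: 3 rivals=10, 6 rivals=245, 7 rivals=255.
A1 regrets: 15, 160, 160 → max 160
A2 regrets: 0, 315, 380 → max 380
A3 regrets: 150, 0, 0 → max 150
A4 regrets: 95, 225, 260 → max 260
A5 regrets: 140, 5, 135 → max 140
Smallest max regret = 140 → A5.

A5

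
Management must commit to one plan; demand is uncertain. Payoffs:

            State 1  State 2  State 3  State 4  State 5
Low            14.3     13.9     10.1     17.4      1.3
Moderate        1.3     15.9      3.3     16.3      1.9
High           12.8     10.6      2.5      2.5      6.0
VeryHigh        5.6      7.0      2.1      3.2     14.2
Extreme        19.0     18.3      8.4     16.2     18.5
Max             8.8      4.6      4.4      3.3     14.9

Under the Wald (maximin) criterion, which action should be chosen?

Row minima: Low=1.3, Moderate=1.3, High=2.5, VeryHigh=2.1, Extreme=8.4, Max=3.3
Best worst-case = 8.4 → Extreme.

Extreme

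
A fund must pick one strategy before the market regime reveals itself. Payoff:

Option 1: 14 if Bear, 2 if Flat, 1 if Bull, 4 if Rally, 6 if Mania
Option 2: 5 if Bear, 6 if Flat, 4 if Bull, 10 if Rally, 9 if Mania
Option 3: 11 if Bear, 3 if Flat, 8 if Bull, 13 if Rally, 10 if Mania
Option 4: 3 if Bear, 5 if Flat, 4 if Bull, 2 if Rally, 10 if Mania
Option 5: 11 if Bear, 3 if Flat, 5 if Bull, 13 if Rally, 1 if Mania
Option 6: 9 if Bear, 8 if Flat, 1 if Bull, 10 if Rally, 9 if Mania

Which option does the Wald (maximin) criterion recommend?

Option 2

Row minima: Option 1=1, Option 2=4, Option 3=3, Option 4=2, Option 5=1, Option 6=1
Best worst-case = 4 → Option 2.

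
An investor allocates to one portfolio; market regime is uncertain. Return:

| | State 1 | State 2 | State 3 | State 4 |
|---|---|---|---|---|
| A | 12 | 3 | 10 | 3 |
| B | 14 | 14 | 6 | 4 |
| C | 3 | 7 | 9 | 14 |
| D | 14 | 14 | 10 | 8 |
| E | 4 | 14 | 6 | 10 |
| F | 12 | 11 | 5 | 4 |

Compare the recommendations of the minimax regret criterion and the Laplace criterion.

Column bests: State 1=14, State 2=14, State 3=10, State 4=14.
A regrets: 2, 11, 0, 11 → max 11
B regrets: 0, 0, 4, 10 → max 10
C regrets: 11, 7, 1, 0 → max 11
D regrets: 0, 0, 0, 6 → max 6
E regrets: 10, 0, 4, 4 → max 10
F regrets: 2, 3, 5, 10 → max 10
Smallest max regret = 6 → D.
Row averages: A=7, B=9.5, C=8.25, D=11.5, E=8.5, F=8
Highest average = 11.5 → D.

minimax regret → D; laplace → D (agree)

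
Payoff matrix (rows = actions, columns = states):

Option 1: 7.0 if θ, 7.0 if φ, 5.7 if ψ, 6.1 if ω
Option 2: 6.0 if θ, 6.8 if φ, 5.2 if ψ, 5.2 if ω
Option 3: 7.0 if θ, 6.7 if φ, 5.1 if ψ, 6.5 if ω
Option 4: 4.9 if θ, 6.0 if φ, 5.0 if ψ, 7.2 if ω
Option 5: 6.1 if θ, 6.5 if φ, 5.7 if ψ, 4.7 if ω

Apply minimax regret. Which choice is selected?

Column bests: θ=7.0, φ=7.0, ψ=5.7, ω=7.2.
Option 1 regrets: 0.0, 0.0, 0.0, 1.1 → max 1.1
Option 2 regrets: 1.0, 0.2, 0.5, 2.0 → max 2.0
Option 3 regrets: 0.0, 0.3, 0.6, 0.7 → max 0.7
Option 4 regrets: 2.1, 1.0, 0.7, 0.0 → max 2.1
Option 5 regrets: 0.9, 0.5, 0.0, 2.5 → max 2.5
Smallest max regret = 0.7 → Option 3.

Option 3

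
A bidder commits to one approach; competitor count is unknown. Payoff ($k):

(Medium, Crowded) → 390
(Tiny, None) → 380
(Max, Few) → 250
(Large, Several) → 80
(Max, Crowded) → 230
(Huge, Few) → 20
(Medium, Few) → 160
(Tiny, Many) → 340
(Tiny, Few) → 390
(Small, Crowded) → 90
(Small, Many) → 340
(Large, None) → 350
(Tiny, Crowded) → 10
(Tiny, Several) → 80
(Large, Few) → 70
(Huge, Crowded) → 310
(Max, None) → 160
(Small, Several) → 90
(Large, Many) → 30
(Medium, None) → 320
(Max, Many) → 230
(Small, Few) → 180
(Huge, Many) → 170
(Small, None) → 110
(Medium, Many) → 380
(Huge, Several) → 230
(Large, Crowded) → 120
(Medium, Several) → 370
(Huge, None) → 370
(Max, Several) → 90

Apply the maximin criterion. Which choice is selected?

Medium

Row minima: Tiny=10, Small=90, Medium=160, Large=30, Huge=20, Max=90
Best worst-case = 160 → Medium.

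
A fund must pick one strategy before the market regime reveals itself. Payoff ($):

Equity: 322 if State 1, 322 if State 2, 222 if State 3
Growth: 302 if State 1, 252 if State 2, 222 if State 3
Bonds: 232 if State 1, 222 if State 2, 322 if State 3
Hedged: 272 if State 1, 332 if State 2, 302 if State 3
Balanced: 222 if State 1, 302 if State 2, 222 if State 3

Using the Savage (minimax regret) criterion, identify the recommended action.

Hedged

Column bests: State 1=322, State 2=332, State 3=322.
Equity regrets: 0, 10, 100 → max 100
Growth regrets: 20, 80, 100 → max 100
Bonds regrets: 90, 110, 0 → max 110
Hedged regrets: 50, 0, 20 → max 50
Balanced regrets: 100, 30, 100 → max 100
Smallest max regret = 50 → Hedged.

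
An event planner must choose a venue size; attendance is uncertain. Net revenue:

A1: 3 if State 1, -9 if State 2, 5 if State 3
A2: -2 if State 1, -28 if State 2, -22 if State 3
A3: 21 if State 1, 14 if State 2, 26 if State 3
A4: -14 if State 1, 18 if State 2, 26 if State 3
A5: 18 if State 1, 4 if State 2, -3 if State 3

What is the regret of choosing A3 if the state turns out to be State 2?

4

Best payoff under State 2 is 18.
Regret = 18 − 14 = 4.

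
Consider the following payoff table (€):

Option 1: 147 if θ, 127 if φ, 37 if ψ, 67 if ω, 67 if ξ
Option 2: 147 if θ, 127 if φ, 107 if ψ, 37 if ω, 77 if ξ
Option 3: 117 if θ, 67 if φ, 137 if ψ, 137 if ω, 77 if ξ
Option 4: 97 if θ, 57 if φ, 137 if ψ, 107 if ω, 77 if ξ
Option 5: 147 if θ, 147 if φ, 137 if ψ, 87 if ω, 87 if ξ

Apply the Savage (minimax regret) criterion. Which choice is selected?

Option 5

Column bests: θ=147, φ=147, ψ=137, ω=137, ξ=87.
Option 1 regrets: 0, 20, 100, 70, 20 → max 100
Option 2 regrets: 0, 20, 30, 100, 10 → max 100
Option 3 regrets: 30, 80, 0, 0, 10 → max 80
Option 4 regrets: 50, 90, 0, 30, 10 → max 90
Option 5 regrets: 0, 0, 0, 50, 0 → max 50
Smallest max regret = 50 → Option 5.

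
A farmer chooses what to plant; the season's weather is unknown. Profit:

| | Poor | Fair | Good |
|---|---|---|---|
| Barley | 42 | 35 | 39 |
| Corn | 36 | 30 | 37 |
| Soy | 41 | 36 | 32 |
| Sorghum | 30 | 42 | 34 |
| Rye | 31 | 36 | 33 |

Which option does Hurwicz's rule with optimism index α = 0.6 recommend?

Barley

Barley: 0.6·42 + 0.4·35 = 39.2
Corn: 0.6·37 + 0.4·30 = 34.2
Soy: 0.6·41 + 0.4·32 = 37.4
Sorghum: 0.6·42 + 0.4·30 = 37.2
Rye: 0.6·36 + 0.4·31 = 34
Highest Hurwicz score = 39.2 → Barley.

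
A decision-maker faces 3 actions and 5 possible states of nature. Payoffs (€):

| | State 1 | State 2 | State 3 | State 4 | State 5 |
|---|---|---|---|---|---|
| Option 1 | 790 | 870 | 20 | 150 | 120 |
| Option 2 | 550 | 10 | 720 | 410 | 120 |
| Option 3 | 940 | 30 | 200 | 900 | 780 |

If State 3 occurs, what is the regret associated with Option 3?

520

Best payoff under State 3 is 720.
Regret = 720 − 200 = 520.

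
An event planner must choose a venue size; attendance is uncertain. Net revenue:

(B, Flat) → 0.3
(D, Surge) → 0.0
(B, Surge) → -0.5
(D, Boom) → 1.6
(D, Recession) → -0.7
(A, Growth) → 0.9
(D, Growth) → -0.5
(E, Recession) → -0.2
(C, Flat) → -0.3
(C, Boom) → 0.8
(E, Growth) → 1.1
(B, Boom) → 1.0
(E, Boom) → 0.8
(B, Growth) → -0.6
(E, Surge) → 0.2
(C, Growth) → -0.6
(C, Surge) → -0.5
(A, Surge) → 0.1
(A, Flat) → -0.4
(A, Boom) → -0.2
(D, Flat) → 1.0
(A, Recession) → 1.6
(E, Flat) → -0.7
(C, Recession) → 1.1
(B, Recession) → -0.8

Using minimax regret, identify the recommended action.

C

Column bests: Recession=1.6, Flat=1.0, Growth=1.1, Boom=1.6, Surge=0.2.
A regrets: 0.0, 1.4, 0.2, 1.8, 0.1 → max 1.8
B regrets: 2.4, 0.7, 1.7, 0.6, 0.7 → max 2.4
C regrets: 0.5, 1.3, 1.7, 0.8, 0.7 → max 1.7
D regrets: 2.3, 0.0, 1.6, 0.0, 0.2 → max 2.3
E regrets: 1.8, 1.7, 0.0, 0.8, 0.0 → max 1.8
Smallest max regret = 1.7 → C.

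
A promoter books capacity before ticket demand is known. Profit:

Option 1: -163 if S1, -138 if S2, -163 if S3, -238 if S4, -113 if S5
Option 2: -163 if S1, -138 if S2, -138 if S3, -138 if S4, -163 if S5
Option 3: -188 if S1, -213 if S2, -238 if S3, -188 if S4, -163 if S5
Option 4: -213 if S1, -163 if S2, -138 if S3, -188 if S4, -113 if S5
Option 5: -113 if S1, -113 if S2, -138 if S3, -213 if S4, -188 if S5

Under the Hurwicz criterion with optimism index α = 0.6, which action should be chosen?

Option 1: 0.6·(-113) + 0.4·(-238) = -163
Option 2: 0.6·(-138) + 0.4·(-163) = -148
Option 3: 0.6·(-163) + 0.4·(-238) = -193
Option 4: 0.6·(-113) + 0.4·(-213) = -153
Option 5: 0.6·(-113) + 0.4·(-213) = -153
Highest Hurwicz score = -148 → Option 2.

Option 2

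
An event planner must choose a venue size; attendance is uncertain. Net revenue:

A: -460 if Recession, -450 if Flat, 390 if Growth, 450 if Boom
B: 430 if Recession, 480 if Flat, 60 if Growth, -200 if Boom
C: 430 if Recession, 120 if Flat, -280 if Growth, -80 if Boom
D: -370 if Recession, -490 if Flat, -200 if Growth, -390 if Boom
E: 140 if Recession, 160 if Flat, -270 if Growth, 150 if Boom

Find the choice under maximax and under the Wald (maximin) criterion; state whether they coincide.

maximax → B; maximin → B (agree)

Row maxima: A=450, B=480, C=430, D=-200, E=160
Best best-case = 480 → B.
Row minima: A=-460, B=-200, C=-280, D=-490, E=-270
Best worst-case = -200 → B.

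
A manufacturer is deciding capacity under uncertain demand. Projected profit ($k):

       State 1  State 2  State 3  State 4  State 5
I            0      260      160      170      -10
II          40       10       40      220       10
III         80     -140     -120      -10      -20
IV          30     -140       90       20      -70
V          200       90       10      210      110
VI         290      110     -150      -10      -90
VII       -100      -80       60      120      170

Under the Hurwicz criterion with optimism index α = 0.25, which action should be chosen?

II

I: 0.25·260 + 0.75·(-10) = 57.5
II: 0.25·220 + 0.75·10 = 62.5
III: 0.25·80 + 0.75·(-140) = -85
IV: 0.25·90 + 0.75·(-140) = -82.5
V: 0.25·210 + 0.75·10 = 60
VI: 0.25·290 + 0.75·(-150) = -40
VII: 0.25·170 + 0.75·(-100) = -32.5
Highest Hurwicz score = 62.5 → II.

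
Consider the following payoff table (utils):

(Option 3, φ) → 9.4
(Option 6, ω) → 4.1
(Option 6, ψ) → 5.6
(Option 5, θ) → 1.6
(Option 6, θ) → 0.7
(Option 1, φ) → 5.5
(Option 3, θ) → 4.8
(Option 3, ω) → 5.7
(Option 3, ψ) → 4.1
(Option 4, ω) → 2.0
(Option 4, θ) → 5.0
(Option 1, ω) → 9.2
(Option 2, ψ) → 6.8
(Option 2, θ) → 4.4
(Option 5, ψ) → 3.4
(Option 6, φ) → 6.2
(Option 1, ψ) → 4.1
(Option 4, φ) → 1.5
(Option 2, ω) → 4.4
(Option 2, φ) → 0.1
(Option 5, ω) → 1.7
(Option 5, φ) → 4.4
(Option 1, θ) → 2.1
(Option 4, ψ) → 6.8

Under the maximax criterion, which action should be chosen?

Row maxima: Option 1=9.2, Option 2=6.8, Option 3=9.4, Option 4=6.8, Option 5=4.4, Option 6=6.2
Best best-case = 9.4 → Option 3.

Option 3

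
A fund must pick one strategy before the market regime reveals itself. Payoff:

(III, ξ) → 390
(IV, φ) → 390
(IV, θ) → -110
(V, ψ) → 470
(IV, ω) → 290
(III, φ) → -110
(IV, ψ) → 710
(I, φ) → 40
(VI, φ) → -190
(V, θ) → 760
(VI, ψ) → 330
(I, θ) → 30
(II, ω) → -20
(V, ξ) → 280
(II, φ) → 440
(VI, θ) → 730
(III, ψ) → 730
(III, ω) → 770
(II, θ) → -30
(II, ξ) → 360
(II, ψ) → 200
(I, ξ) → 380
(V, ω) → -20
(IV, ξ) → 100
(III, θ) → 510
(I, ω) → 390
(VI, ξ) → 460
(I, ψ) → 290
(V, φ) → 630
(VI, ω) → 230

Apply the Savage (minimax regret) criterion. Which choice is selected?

Column bests: θ=760, φ=630, ψ=730, ω=770, ξ=460.
I regrets: 730, 590, 440, 380, 80 → max 730
II regrets: 790, 190, 530, 790, 100 → max 790
III regrets: 250, 740, 0, 0, 70 → max 740
IV regrets: 870, 240, 20, 480, 360 → max 870
V regrets: 0, 0, 260, 790, 180 → max 790
VI regrets: 30, 820, 400, 540, 0 → max 820
Smallest max regret = 730 → I.

I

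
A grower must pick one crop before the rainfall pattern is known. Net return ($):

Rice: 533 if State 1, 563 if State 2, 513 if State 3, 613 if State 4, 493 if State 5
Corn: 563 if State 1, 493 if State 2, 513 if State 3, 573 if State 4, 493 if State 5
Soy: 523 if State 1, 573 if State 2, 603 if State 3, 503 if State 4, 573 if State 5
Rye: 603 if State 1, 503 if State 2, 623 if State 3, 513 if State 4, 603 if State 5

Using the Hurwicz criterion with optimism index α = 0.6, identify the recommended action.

Rye

Rice: 0.6·613 + 0.4·493 = 565
Corn: 0.6·573 + 0.4·493 = 541
Soy: 0.6·603 + 0.4·503 = 563
Rye: 0.6·623 + 0.4·503 = 575
Highest Hurwicz score = 575 → Rye.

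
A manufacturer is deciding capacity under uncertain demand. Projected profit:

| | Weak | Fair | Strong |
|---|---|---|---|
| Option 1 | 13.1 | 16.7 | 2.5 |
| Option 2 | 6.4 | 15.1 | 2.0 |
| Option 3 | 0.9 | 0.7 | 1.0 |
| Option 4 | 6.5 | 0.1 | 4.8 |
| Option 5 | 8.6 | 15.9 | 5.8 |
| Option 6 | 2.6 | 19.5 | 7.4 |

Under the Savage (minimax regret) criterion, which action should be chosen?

Option 5

Column bests: Weak=13.1, Fair=19.5, Strong=7.4.
Option 1 regrets: 0.0, 2.8, 4.9 → max 4.9
Option 2 regrets: 6.7, 4.4, 5.4 → max 6.7
Option 3 regrets: 12.2, 18.8, 6.4 → max 18.8
Option 4 regrets: 6.6, 19.4, 2.6 → max 19.4
Option 5 regrets: 4.5, 3.6, 1.6 → max 4.5
Option 6 regrets: 10.5, 0.0, 0.0 → max 10.5
Smallest max regret = 4.5 → Option 5.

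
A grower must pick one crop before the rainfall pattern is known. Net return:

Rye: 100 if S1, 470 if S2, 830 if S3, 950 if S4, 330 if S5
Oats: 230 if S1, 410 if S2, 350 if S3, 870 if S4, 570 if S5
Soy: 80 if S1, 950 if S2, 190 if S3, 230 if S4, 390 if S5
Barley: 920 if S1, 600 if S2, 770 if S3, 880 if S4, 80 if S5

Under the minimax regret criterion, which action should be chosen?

Barley

Column bests: S1=920, S2=950, S3=830, S4=950, S5=570.
Rye regrets: 820, 480, 0, 0, 240 → max 820
Oats regrets: 690, 540, 480, 80, 0 → max 690
Soy regrets: 840, 0, 640, 720, 180 → max 840
Barley regrets: 0, 350, 60, 70, 490 → max 490
Smallest max regret = 490 → Barley.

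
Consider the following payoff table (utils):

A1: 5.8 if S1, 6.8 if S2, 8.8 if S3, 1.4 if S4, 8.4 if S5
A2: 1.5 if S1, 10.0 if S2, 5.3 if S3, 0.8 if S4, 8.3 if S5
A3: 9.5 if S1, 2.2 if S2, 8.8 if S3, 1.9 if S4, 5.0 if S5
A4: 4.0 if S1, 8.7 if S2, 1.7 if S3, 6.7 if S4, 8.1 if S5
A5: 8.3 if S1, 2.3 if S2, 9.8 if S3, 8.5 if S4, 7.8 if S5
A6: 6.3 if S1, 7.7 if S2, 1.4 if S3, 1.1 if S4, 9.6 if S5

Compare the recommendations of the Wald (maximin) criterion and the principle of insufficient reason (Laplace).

maximin → A5; laplace → A5 (agree)

Row minima: A1=1.4, A2=0.8, A3=1.9, A4=1.7, A5=2.3, A6=1.1
Best worst-case = 2.3 → A5.
Row averages: A1=6.24, A2=5.18, A3=5.48, A4=5.84, A5=7.34, A6=5.22
Highest average = 7.34 → A5.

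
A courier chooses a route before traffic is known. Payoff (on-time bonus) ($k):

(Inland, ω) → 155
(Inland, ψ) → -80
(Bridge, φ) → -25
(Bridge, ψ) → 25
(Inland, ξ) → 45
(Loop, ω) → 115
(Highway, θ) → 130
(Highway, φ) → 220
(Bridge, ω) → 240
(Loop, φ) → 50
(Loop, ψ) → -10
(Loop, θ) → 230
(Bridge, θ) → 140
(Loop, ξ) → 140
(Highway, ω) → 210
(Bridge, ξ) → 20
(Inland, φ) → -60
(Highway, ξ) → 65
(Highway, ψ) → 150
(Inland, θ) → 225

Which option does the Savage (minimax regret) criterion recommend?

Column bests: θ=230, φ=220, ψ=150, ω=240, ξ=140.
Loop regrets: 0, 170, 160, 125, 0 → max 170
Inland regrets: 5, 280, 230, 85, 95 → max 280
Highway regrets: 100, 0, 0, 30, 75 → max 100
Bridge regrets: 90, 245, 125, 0, 120 → max 245
Smallest max regret = 100 → Highway.

Highway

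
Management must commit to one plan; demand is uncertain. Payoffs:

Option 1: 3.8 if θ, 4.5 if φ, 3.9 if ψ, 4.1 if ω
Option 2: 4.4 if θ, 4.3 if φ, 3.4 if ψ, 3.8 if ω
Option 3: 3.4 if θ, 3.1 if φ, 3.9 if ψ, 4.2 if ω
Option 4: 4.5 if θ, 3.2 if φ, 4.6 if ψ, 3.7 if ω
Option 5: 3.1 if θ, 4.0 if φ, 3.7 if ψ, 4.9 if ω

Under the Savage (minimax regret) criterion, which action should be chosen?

Option 1

Column bests: θ=4.5, φ=4.5, ψ=4.6, ω=4.9.
Option 1 regrets: 0.7, 0.0, 0.7, 0.8 → max 0.8
Option 2 regrets: 0.1, 0.2, 1.2, 1.1 → max 1.2
Option 3 regrets: 1.1, 1.4, 0.7, 0.7 → max 1.4
Option 4 regrets: 0.0, 1.3, 0.0, 1.2 → max 1.3
Option 5 regrets: 1.4, 0.5, 0.9, 0.0 → max 1.4
Smallest max regret = 0.8 → Option 1.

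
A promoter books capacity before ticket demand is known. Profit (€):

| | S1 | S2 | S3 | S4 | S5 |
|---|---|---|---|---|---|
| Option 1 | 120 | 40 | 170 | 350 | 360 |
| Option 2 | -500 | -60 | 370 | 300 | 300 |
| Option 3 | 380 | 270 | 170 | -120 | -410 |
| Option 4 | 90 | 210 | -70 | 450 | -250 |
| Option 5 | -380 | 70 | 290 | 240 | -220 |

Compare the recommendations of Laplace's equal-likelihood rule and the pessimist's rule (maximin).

Row averages: Option 1=208, Option 2=82, Option 3=58, Option 4=86, Option 5=0
Highest average = 208 → Option 1.
Row minima: Option 1=40, Option 2=-500, Option 3=-410, Option 4=-250, Option 5=-380
Best worst-case = 40 → Option 1.

laplace → Option 1; maximin → Option 1 (agree)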